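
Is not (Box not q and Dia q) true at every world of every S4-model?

Valid in S4

Tableau for the negation Box not q and Dia q:
1. Box not q and Dia q, u
2. Box not q, u   [and-rule on 1]
3. Dia q, u   [and-rule on 1]
4. not q, u   [Box-rule on 2 via uRu]
5. q, v   [Dia-rule on 3: fresh world v, uRv]
6. not q, v   [Box-rule on 2 via uRv]
Accessibility: uRu, uRv, vRv
Branch closes: q and not q both at v.
Every branch of the negation's tableau closes; the branch above is one of them.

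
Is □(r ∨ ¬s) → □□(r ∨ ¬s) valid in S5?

Valid in S5

Tableau for the negation ¬(□(r ∨ ¬s) → □□(r ∨ ¬s)):
1. ¬(□(r ∨ ¬s) → □□(r ∨ ¬s)), 0
2. □(r ∨ ¬s), 0
3. ¬□□(r ∨ ¬s), 0
4. r ∨ ¬s, 0
5. ¬s, 0
6. ¬□(r ∨ ¬s), 1
7. r ∨ ¬s, 1
8. ¬s, 1
9. ¬(r ∨ ¬s), 2
10. ¬r, 2
11. s, 2
12. r ∨ ¬s, 2
13. ¬s, 2
Accessibility: 0R0, 0R1, 0R2, 1R0, 1R1, 1R2, 2R0, 2R1, 2R2
Branch closes: s and ¬s both at 2.
All branches of the negation close; one closing branch shown above.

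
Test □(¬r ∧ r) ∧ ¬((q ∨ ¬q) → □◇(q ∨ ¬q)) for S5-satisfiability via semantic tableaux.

1. □(¬r ∧ r) ∧ ¬((q ∨ ¬q) → □◇(q ∨ ¬q)), w0
2. □(¬r ∧ r), w0
3. ¬((q ∨ ¬q) → □◇(q ∨ ¬q)), w0
4. q ∨ ¬q, w0
5. ¬□◇(q ∨ ¬q), w0
6. ¬r ∧ r, w0
7. ¬r, w0
8. r, w0
Accessibility: w0Rw0
Branch closes: r and ¬r both at w0.
All branches of the tableau close; one closing branch shown above.

Unsatisfiable (every branch closes)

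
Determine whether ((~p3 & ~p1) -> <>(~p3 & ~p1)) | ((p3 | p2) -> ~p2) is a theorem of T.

Valid

Tableau for the negation ~(((~p3 & ~p1) -> <>(~p3 & ~p1)) | ((p3 | p2) -> ~p2)):
1. ~(((~p3 & ~p1) -> <>(~p3 & ~p1)) | ((p3 | p2) -> ~p2)), 0
2. ~((~p3 & ~p1) -> <>(~p3 & ~p1)), 0   [~|-rule on 1]
3. ~((p3 | p2) -> ~p2), 0   [~|-rule on 1]
4. ~p3 & ~p1, 0   [~->-rule on 2]
5. ~<>(~p3 & ~p1), 0   [~->-rule on 2]
6. p3 | p2, 0   [~->-rule on 3]
7. p2, 0   [~->-rule on 3]
8. ~p3, 0   [&-rule on 4]
9. ~p1, 0   [&-rule on 4]
10. ~(~p3 & ~p1), 0   [~<>-rule on 5 via 0R0]
11. p1, 0   [~&-rule on 10 (branches; this branch)]
Accessibility: 0R0
Branch closes: p1 and ~p1 both at 0.
Every branch of the negation's tableau closes; the branch above is one of them.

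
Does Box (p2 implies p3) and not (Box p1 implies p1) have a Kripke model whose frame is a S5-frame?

1. Box (p2 implies p3) and not (Box p1 implies p1), 0
2. Box (p2 implies p3), 0   [and-rule on 1]
3. not (Box p1 implies p1), 0   [and-rule on 1]
4. Box p1, 0   [neg-implies-rule on 3]
5. not p1, 0   [neg-implies-rule on 3]
6. p2 implies p3, 0   [Box-rule on 2 via 0R0]
7. p1, 0   [Box-rule on 4 via 0R0]
Accessibility: 0R0
Branch closes: p1 and not p1 both at 0.
(One branch shown.) All branches close.

Unsatisfiable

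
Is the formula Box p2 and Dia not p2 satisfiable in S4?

No, unsatisfiable

1. Box p2 and Dia not p2, w0
2. Box p2, w0
3. Dia not p2, w0
4. p2, w0
5. not p2, w1
6. p2, w1
Accessibility: w0Rw0, w0Rw1, w1Rw1
Branch closes: p2 and not p2 both at w1.
Every branch closes; the branch above is one of them.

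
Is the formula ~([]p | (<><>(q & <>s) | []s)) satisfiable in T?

1. ~([]p | (<><>(q & <>s) | []s)), w0
2. ~[]p, w0
3. ~(<><>(q & <>s) | []s), w0
4. ~<><>(q & <>s), w0
5. ~[]s, w0
6. ~<>(q & <>s), w0
7. ~(q & <>s), w0
8. ~<>s, w0
9. ~s, w0
10. ~p, w1
11. ~<>(q & <>s), w1
12. ~(q & <>s), w1
13. ~s, w1
14. ~<>s, w1
15. ~s, w2
16. ~<>(q & <>s), w2
17. ~(q & <>s), w2
18. ~<>s, w2
Accessibility: w0Rw0, w0Rw1, w0Rw2, w1Rw1, w2Rw2

Yes, satisfiable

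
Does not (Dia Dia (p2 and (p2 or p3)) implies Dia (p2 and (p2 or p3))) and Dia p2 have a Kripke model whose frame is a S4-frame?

Unsatisfiable (every branch closes)

1. not (Dia Dia (p2 and (p2 or p3)) implies Dia (p2 and (p2 or p3))) and Dia p2, w0
2. not (Dia Dia (p2 and (p2 or p3)) implies Dia (p2 and (p2 or p3))), w0
3. Dia p2, w0
4. Dia Dia (p2 and (p2 or p3)), w0
5. not Dia (p2 and (p2 or p3)), w0
6. not (p2 and (p2 or p3)), w0
7. not (p2 or p3), w0
8. not p2, w0
9. not p3, w0
10. p2, w1
11. not (p2 and (p2 or p3)), w1
12. not (p2 or p3), w1
13. not p2, w1
14. not p3, w1
Accessibility: w0Rw0, w0Rw1, w1Rw1
Branch closes: p2 and not p2 both at w1.
Every branch closes; the branch above is one of them.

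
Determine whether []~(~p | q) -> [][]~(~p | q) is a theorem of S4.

Valid

Tableau for the negation ~([]~(~p | q) -> [][]~(~p | q)):
1. ~([]~(~p | q) -> [][]~(~p | q)), u
2. []~(~p | q), u
3. ~[][]~(~p | q), u
4. ~(~p | q), u
5. p, u
6. ~q, u
7. ~[]~(~p | q), v
8. ~(~p | q), v
9. p, v
10. ~q, v
11. ~p | q, w
12. ~(~p | q), w
13. p, w
14. ~q, w
15. q, w
Accessibility: uRu, uRv, uRw, vRv, vRw, wRw
Branch closes: q and ~q both at w.
Every branch of the negation's tableau closes; the branch above is one of them.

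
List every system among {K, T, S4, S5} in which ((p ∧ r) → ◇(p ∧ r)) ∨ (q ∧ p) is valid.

T, S4, S5

T-tableau for the negation ¬(((p ∧ r) → ◇(p ∧ r)) ∨ (q ∧ p)):
1. ¬(((p ∧ r) → ◇(p ∧ r)) ∨ (q ∧ p)), w0
2. ¬((p ∧ r) → ◇(p ∧ r)), w0   [¬∨-rule on 1]
3. ¬(q ∧ p), w0   [¬∨-rule on 1]
4. p ∧ r, w0   [¬→-rule on 2]
5. ¬◇(p ∧ r), w0   [¬→-rule on 2]
6. p, w0   [∧-rule on 4]
7. r, w0   [∧-rule on 4]
8. ¬(p ∧ r), w0   [¬◇-rule on 5 via w0Rw0]
9. ¬q, w0   [¬∧-rule on 3 (branches; this branch)]
10. ¬r, w0   [¬∧-rule on 8 (branches; this branch)]
Accessibility: w0Rw0
Branch closes: r and ¬r both at w0.
Every branch closes (one shown): valid in T, hence also in S4, S5 (every theorem of T is a theorem of S4 and S5).
K-tableau for the negation ¬(((p ∧ r) → ◇(p ∧ r)) ∨ (q ∧ p)):
1. ¬(((p ∧ r) → ◇(p ∧ r)) ∨ (q ∧ p)), w0
2. ¬((p ∧ r) → ◇(p ∧ r)), w0   [¬∨-rule on 1]
3. ¬(q ∧ p), w0   [¬∨-rule on 1]
4. p ∧ r, w0   [¬→-rule on 2]
5. ¬◇(p ∧ r), w0   [¬→-rule on 2]
6. p, w0   [∧-rule on 4]
7. r, w0   [∧-rule on 4]
8. ¬q, w0   [¬∧-rule on 3 (branches; this branch)]
Complete open branch: countermodel on a K-frame, so not valid in K.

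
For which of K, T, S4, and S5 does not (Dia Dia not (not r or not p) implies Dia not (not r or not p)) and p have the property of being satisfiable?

T-tableau for the formula:
1. not (Dia Dia not (not r or not p) implies Dia not (not r or not p)) and p, w0
2. not (Dia Dia not (not r or not p) implies Dia not (not r or not p)), w0
3. p, w0
4. Dia Dia not (not r or not p), w0
5. not Dia not (not r or not p), w0
6. not r or not p, w0
7. not r, w0
8. Dia not (not r or not p), w1
9. not r or not p, w1
10. not p, w1
11. not (not r or not p), w2
12. r, w2
13. p, w2
Accessibility: w0Rw0, w0Rw1, w1Rw1, w1Rw2, w2Rw2
Complete open branch: satisfiable in T, hence also in K (this T-model is also a K-model).
S4-tableau for the formula:
1. not (Dia Dia not (not r or not p) implies Dia not (not r or not p)) and p, w0
2. not (Dia Dia not (not r or not p) implies Dia not (not r or not p)), w0
3. p, w0
4. Dia Dia not (not r or not p), w0
5. not Dia not (not r or not p), w0
6. not r or not p, w0
7. not r, w0
8. Dia not (not r or not p), w1
9. not r or not p, w1
10. not p, w1
11. not (not r or not p), w2
12. r, w2
13. p, w2
14. not r or not p, w2
15. not p, w2
Accessibility: w0Rw0, w0Rw1, w0Rw2, w1Rw1, w1Rw2, w2Rw2
Branch closes: p and not p both at w2.
Every branch closes (one shown): unsatisfiable in S4, hence also in S5 (every S5-frame is an S4-frame).

K, T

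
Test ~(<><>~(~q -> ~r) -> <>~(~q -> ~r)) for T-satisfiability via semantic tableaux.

1. ~(<><>~(~q -> ~r) -> <>~(~q -> ~r)), w0
2. <><>~(~q -> ~r), w0   [~->-rule on 1]
3. ~<>~(~q -> ~r), w0   [~->-rule on 1]
4. ~q -> ~r, w0   [~<>-rule on 3 via w0Rw0]
5. ~r, w0   [->-rule on 4 (branches; this branch)]
6. <>~(~q -> ~r), w1   [<>-rule on 2: fresh world w1, w0Rw1]
7. ~q -> ~r, w1   [~<>-rule on 3 via w0Rw1]
8. ~r, w1   [->-rule on 7 (branches; this branch)]
9. ~(~q -> ~r), w2   [<>-rule on 6: fresh world w2, w1Rw2]
10. ~q, w2   [~->-rule on 9]
11. r, w2   [~->-rule on 9]
Accessibility: w0Rw0, w0Rw1, w1Rw1, w1Rw2, w2Rw2

Satisfiable (open branch found)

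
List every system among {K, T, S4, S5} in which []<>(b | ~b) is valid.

T, S4, S5

K-tableau for the negation ~[]<>(b | ~b):
1. ~[]<>(b | ~b), w0
2. ~<>(b | ~b), w1
Accessibility: w0Rw1
Complete open branch: countermodel on a K-frame, so not valid in K.
T-tableau for the negation ~[]<>(b | ~b):
1. ~[]<>(b | ~b), w0
2. ~<>(b | ~b), w1
3. ~(b | ~b), w1
4. ~b, w1
5. b, w1
Accessibility: w0Rw0, w0Rw1, w1Rw1
Branch closes: b and ~b both at w1.
Every branch closes (one shown): valid in T, hence also in S4, S5 (every theorem of T is a theorem of S4 and S5).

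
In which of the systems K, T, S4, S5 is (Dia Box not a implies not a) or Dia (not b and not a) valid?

S4-tableau for the negation not ((Dia Box not a implies not a) or Dia (not b and not a)):
1. not ((Dia Box not a implies not a) or Dia (not b and not a)), w0
2. not (Dia Box not a implies not a), w0
3. not Dia (not b and not a), w0
4. Dia Box not a, w0
5. a, w0
6. not (not b and not a), w0
7. Box not a, w1
8. not (not b and not a), w1
9. not a, w1
10. b, w1
Accessibility: w0Rw0, w0Rw1, w1Rw1
Complete open branch: countermodel on an S4-frame, so not valid in S4, nor in K, T (the same frame is also a K-frame and a T-frame).
S5-tableau for the negation not ((Dia Box not a implies not a) or Dia (not b and not a)):
1. not ((Dia Box not a implies not a) or Dia (not b and not a)), w0
2. not (Dia Box not a implies not a), w0
3. not Dia (not b and not a), w0
4. Dia Box not a, w0
5. a, w0
6. not (not b and not a), w0
7. Box not a, w1
8. not (not b and not a), w1
9. not a, w0
Accessibility: w0Rw0, w0Rw1, w1Rw0, w1Rw1
Branch closes: a and not a both at w0.
Every branch closes (one shown): valid in S5.

S5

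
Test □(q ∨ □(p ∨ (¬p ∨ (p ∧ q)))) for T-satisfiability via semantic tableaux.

Satisfiable (open branch found)

1. □(q ∨ □(p ∨ (¬p ∨ (p ∧ q)))), u
2. q ∨ □(p ∨ (¬p ∨ (p ∧ q))), u
3. □(p ∨ (¬p ∨ (p ∧ q))), u
4. p ∨ (¬p ∨ (p ∧ q)), u
5. ¬p ∨ (p ∧ q), u
6. p ∧ q, u
7. p, u
8. q, u
Accessibility: uRu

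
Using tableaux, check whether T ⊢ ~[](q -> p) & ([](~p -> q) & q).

Not valid

Tableau for the negation ~(~[](q -> p) & ([](~p -> q) & q)):
1. ~(~[](q -> p) & ([](~p -> q) & q)), 0
2. ~([](~p -> q) & q), 0
3. ~q, 0
Accessibility: 0R0
The negation has an open branch (countermodel exists).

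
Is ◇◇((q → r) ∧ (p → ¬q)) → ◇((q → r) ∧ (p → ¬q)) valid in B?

Tableau for the negation ¬(◇◇((q → r) ∧ (p → ¬q)) → ◇((q → r) ∧ (p → ¬q))):
1. ¬(◇◇((q → r) ∧ (p → ¬q)) → ◇((q → r) ∧ (p → ¬q))), 0
2. ◇◇((q → r) ∧ (p → ¬q)), 0
3. ¬◇((q → r) ∧ (p → ¬q)), 0
4. ¬((q → r) ∧ (p → ¬q)), 0
5. ¬(p → ¬q), 0
6. p, 0
7. q, 0
8. ◇((q → r) ∧ (p → ¬q)), 1
9. ¬((q → r) ∧ (p → ¬q)), 1
10. ¬(p → ¬q), 1
11. p, 1
12. q, 1
13. (q → r) ∧ (p → ¬q), 2
14. q → r, 2
15. p → ¬q, 2
16. r, 2
17. ¬q, 2
Accessibility: 0R0, 0R1, 1R0, 1R1, 1R2, 2R1, 2R2
The negation has an open branch (countermodel exists).

Not valid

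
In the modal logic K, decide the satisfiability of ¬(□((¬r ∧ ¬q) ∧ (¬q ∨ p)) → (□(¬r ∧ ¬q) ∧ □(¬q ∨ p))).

Unsatisfiable

1. ¬(□((¬r ∧ ¬q) ∧ (¬q ∨ p)) → (□(¬r ∧ ¬q) ∧ □(¬q ∨ p))), 0
2. □((¬r ∧ ¬q) ∧ (¬q ∨ p)), 0
3. ¬(□(¬r ∧ ¬q) ∧ □(¬q ∨ p)), 0
4. ¬□(¬q ∨ p), 0
5. ¬(¬q ∨ p), 1
6. q, 1
7. ¬p, 1
8. (¬r ∧ ¬q) ∧ (¬q ∨ p), 1
9. ¬r ∧ ¬q, 1
10. ¬q ∨ p, 1
11. ¬r, 1
12. ¬q, 1
Accessibility: 0R1
Branch closes: q and ¬q both at 1.
Every branch closes; the branch above is one of them.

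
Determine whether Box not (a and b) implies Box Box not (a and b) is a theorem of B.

Tableau for the negation not (Box not (a and b) implies Box Box not (a and b)):
1. not (Box not (a and b) implies Box Box not (a and b)), w0
2. Box not (a and b), w0   [neg-implies-rule on 1]
3. not Box Box not (a and b), w0   [neg-implies-rule on 1]
4. not (a and b), w0   [Box-rule on 2 via w0Rw0]
5. not b, w0   [neg-and-rule on 4 (branches; this branch)]
6. not Box not (a and b), w1   [neg-Box-rule on 3: fresh world w1, w0Rw1]
7. not (a and b), w1   [Box-rule on 2 via w0Rw1]
8. not b, w1   [neg-and-rule on 7 (branches; this branch)]
9. a and b, w2   [neg-Box-rule on 6: fresh world w2, w1Rw2]
10. a, w2   [and-rule on 9]
11. b, w2   [and-rule on 9]
Accessibility: w0Rw0, w0Rw1, w1Rw0, w1Rw1, w1Rw2, w2Rw1, w2Rw2
The negation has an open branch (countermodel exists).

Not valid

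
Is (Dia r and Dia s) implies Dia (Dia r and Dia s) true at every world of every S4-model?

Valid

Tableau for the negation not ((Dia r and Dia s) implies Dia (Dia r and Dia s)):
1. not ((Dia r and Dia s) implies Dia (Dia r and Dia s)), w0
2. Dia r and Dia s, w0
3. not Dia (Dia r and Dia s), w0
4. Dia r, w0
5. Dia s, w0
6. not (Dia r and Dia s), w0
7. not Dia s, w0
8. not s, w0
9. r, w1
10. not (Dia r and Dia s), w1
11. not s, w1
12. not Dia s, w1
13. s, w2
14. not (Dia r and Dia s), w2
15. not s, w2
Accessibility: w0Rw0, w0Rw1, w0Rw2, w1Rw1, w2Rw2
Branch closes: s and not s both at w2.
Every branch of the negation's tableau closes; the branch above is one of them.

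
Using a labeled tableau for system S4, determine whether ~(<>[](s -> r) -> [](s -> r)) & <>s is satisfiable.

1. ~(<>[](s -> r) -> [](s -> r)) & <>s, w0
2. ~(<>[](s -> r) -> [](s -> r)), w0   [&-rule on 1]
3. <>s, w0   [&-rule on 1]
4. <>[](s -> r), w0   [~->-rule on 2]
5. ~[](s -> r), w0   [~->-rule on 2]
6. s, w1   [<>-rule on 3: fresh world w1, w0Rw1]
7. [](s -> r), w2   [<>-rule on 4: fresh world w2, w0Rw2]
8. s -> r, w2   [[]-rule on 7 via w2Rw2]
9. r, w2   [->-rule on 8 (branches; this branch)]
10. ~(s -> r), w3   [~[]-rule on 5: fresh world w3, w0Rw3]
11. s, w3   [~->-rule on 10]
12. ~r, w3   [~->-rule on 10]
Accessibility: w0Rw0, w0Rw1, w0Rw2, w0Rw3, w1Rw1, w2Rw2, w3Rw3

Satisfiable (open branch found)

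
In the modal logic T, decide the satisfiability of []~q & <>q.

1. []~q & <>q, 0
2. []~q, 0
3. <>q, 0
4. ~q, 0
5. q, 1
6. ~q, 1
Accessibility: 0R0, 0R1, 1R1
Branch closes: q and ~q both at 1.
(One branch shown.) All branches close.

Unsatisfiable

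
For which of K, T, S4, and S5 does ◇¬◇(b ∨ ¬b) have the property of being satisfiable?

K-tableau for the formula:
1. ◇¬◇(b ∨ ¬b), 0
2. ¬◇(b ∨ ¬b), 1
Accessibility: 0R1
Complete open branch: satisfiable in K.
T-tableau for the formula:
1. ◇¬◇(b ∨ ¬b), 0
2. ¬◇(b ∨ ¬b), 1
3. ¬(b ∨ ¬b), 1
4. ¬b, 1
5. b, 1
Accessibility: 0R0, 0R1, 1R1
Branch closes: b and ¬b both at 1.
Every branch closes (one shown): unsatisfiable in T, hence also in S4, S5 (every S4/S5-frame is a T-frame).

K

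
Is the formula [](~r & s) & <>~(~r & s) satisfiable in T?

1. [](~r & s) & <>~(~r & s), 0
2. [](~r & s), 0
3. <>~(~r & s), 0
4. ~r & s, 0
5. ~r, 0
6. s, 0
7. ~(~r & s), 1
8. ~r & s, 1
9. ~r, 1
10. s, 1
11. ~s, 1
Accessibility: 0R0, 0R1, 1R1
Branch closes: s and ~s both at 1.
All branches of the tableau close; one closing branch shown above.

No, unsatisfiable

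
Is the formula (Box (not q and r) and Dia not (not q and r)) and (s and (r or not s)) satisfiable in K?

No, unsatisfiable

1. (Box (not q and r) and Dia not (not q and r)) and (s and (r or not s)), u
2. Box (not q and r) and Dia not (not q and r), u   [and-rule on 1]
3. s and (r or not s), u   [and-rule on 1]
4. Box (not q and r), u   [and-rule on 2]
5. Dia not (not q and r), u   [and-rule on 2]
6. s, u   [and-rule on 3]
7. r or not s, u   [and-rule on 3]
8. r, u   [or-rule on 7 (branches; this branch)]
9. not (not q and r), v   [Dia-rule on 5: fresh world v, uRv]
10. not q and r, v   [Box-rule on 4 via uRv]
11. not q, v   [and-rule on 10]
12. r, v   [and-rule on 10]
13. not r, v   [neg-and-rule on 9 (branches; this branch)]
Accessibility: uRv
Branch closes: r and not r both at v.
All branches of the tableau close; one closing branch shown above.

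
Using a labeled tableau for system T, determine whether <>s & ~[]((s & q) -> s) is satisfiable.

1. <>s & ~[]((s & q) -> s), w0
2. <>s, w0
3. ~[]((s & q) -> s), w0
4. s, w1
5. ~((s & q) -> s), w2
6. s & q, w2
7. ~s, w2
8. s, w2
9. q, w2
Accessibility: w0Rw0, w0Rw1, w0Rw2, w1Rw1, w2Rw2
Branch closes: s and ~s both at w2.
All branches of the tableau close; one closing branch shown above.

Unsatisfiable (every branch closes)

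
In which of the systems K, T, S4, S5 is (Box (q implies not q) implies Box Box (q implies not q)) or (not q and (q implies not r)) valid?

T-tableau for the negation not ((Box (q implies not q) implies Box Box (q implies not q)) or (not q and (q implies not r))):
1. not ((Box (q implies not q) implies Box Box (q implies not q)) or (not q and (q implies not r))), w0
2. not (Box (q implies not q) implies Box Box (q implies not q)), w0
3. not (not q and (q implies not r)), w0
4. Box (q implies not q), w0
5. not Box Box (q implies not q), w0
6. q implies not q, w0
7. not (q implies not r), w0
8. q, w0
9. r, w0
10. not q, w0
Accessibility: w0Rw0
Branch closes: q and not q both at w0.
Every branch closes (one shown): valid in T, hence also in S4, S5 (every theorem of T is a theorem of S4 and S5).
K-tableau for the negation not ((Box (q implies not q) implies Box Box (q implies not q)) or (not q and (q implies not r))):
1. not ((Box (q implies not q) implies Box Box (q implies not q)) or (not q and (q implies not r))), w0
2. not (Box (q implies not q) implies Box Box (q implies not q)), w0
3. not (not q and (q implies not r)), w0
4. Box (q implies not q), w0
5. not Box Box (q implies not q), w0
6. not (q implies not r), w0
7. q, w0
8. r, w0
9. not Box (q implies not q), w1
10. q implies not q, w1
11. not q, w1
12. not (q implies not q), w2
13. q, w2
Accessibility: w0Rw1, w1Rw2
Complete open branch: countermodel on a K-frame, so not valid in K.

T, S4, S5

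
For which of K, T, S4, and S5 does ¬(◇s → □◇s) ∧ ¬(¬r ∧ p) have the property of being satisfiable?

S4-tableau for the formula:
1. ¬(◇s → □◇s) ∧ ¬(¬r ∧ p), u
2. ¬(◇s → □◇s), u
3. ¬(¬r ∧ p), u
4. ◇s, u
5. ¬□◇s, u
6. ¬p, u
7. s, v
8. ¬◇s, w
9. ¬s, w
Accessibility: uRu, uRv, uRw, vRv, wRw
Complete open branch: satisfiable in S4, hence also in K, T (this S4-model is also a K-model and a T-model).
S5-tableau for the formula:
1. ¬(◇s → □◇s) ∧ ¬(¬r ∧ p), u
2. ¬(◇s → □◇s), u
3. ¬(¬r ∧ p), u
4. ◇s, u
5. ¬□◇s, u
6. ¬p, u
7. s, v
8. ¬◇s, w
9. ¬s, u
10. ¬s, v
Accessibility: uRu, uRv, uRw, vRu, vRv, vRw, wRu, wRv, wRw
Branch closes: s and ¬s both at v.
Every branch closes (one shown): unsatisfiable in S5.

K, T, S4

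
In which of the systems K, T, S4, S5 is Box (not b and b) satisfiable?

K

T-tableau for the formula:
1. Box (not b and b), u
2. not b and b, u   [Box-rule on 1 via uRu]
3. not b, u   [and-rule on 2]
4. b, u   [and-rule on 2]
Accessibility: uRu
Branch closes: b and not b both at u.
Every branch closes (one shown): unsatisfiable in T, hence also in S4, S5 (every S4/S5-frame is a T-frame).
K-tableau for the formula:
1. Box (not b and b), u
Complete open branch: satisfiable in K.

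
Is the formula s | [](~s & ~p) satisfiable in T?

Yes, satisfiable

1. s | [](~s & ~p), 0
2. [](~s & ~p), 0
3. ~s & ~p, 0
4. ~s, 0
5. ~p, 0
Accessibility: 0R0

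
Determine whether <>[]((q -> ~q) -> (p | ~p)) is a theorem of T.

Valid

Tableau for the negation ~<>[]((q -> ~q) -> (p | ~p)):
1. ~<>[]((q -> ~q) -> (p | ~p)), u
2. ~[]((q -> ~q) -> (p | ~p)), u
3. ~((q -> ~q) -> (p | ~p)), v
4. q -> ~q, v
5. ~(p | ~p), v
6. ~p, v
7. p, v
Accessibility: uRu, uRv, vRv
Branch closes: p and ~p both at v.
All branches of the negation close; one closing branch shown above.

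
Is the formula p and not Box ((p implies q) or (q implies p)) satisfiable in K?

1. p and not Box ((p implies q) or (q implies p)), 0
2. p, 0
3. not Box ((p implies q) or (q implies p)), 0
4. not ((p implies q) or (q implies p)), 1
5. not (p implies q), 1
6. not (q implies p), 1
7. p, 1
8. not q, 1
9. q, 1
10. not p, 1
Accessibility: 0R1
Branch closes: q and not q both at 1.
Every branch closes; the branch above is one of them.

Unsatisfiable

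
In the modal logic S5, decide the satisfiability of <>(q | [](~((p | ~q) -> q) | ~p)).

Satisfiable

1. <>(q | [](~((p | ~q) -> q) | ~p)), 0
2. q | [](~((p | ~q) -> q) | ~p), 1
3. [](~((p | ~q) -> q) | ~p), 1
4. ~((p | ~q) -> q) | ~p, 0
5. ~((p | ~q) -> q) | ~p, 1
6. ~p, 0
7. ~p, 1
Accessibility: 0R0, 0R1, 1R0, 1R1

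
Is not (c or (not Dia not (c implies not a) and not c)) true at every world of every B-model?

Not valid

Tableau for the negation c or (not Dia not (c implies not a) and not c):
1. c or (not Dia not (c implies not a) and not c), u
2. not Dia not (c implies not a) and not c, u   [or-rule on 1 (branches; this branch)]
3. not Dia not (c implies not a), u   [and-rule on 2]
4. not c, u   [and-rule on 2]
5. c implies not a, u   [neg-Dia-rule on 3 via uRu]
6. not a, u   [implies-rule on 5 (branches; this branch)]
Accessibility: uRu
The negation has an open branch (countermodel exists).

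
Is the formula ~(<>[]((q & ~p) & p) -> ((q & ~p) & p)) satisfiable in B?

No, unsatisfiable

1. ~(<>[]((q & ~p) & p) -> ((q & ~p) & p)), w0
2. <>[]((q & ~p) & p), w0   [~->-rule on 1]
3. ~((q & ~p) & p), w0   [~->-rule on 1]
4. ~(q & ~p), w0   [~&-rule on 3 (branches; this branch)]
5. p, w0   [~&-rule on 4 (branches; this branch)]
6. []((q & ~p) & p), w1   [<>-rule on 2: fresh world w1, w0Rw1]
7. (q & ~p) & p, w0   [[]-rule on 6 via w1Rw0]
8. q & ~p, w0   [&-rule on 7]
9. q, w0   [&-rule on 8]
10. ~p, w0   [&-rule on 8]
Accessibility: w0Rw0, w0Rw1, w1Rw0, w1Rw1
Branch closes: p and ~p both at w0.
All branches of the tableau close; one closing branch shown above.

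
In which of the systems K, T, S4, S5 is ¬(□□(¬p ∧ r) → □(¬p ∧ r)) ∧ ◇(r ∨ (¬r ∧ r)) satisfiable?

K

T-tableau for the formula:
1. ¬(□□(¬p ∧ r) → □(¬p ∧ r)) ∧ ◇(r ∨ (¬r ∧ r)), 0
2. ¬(□□(¬p ∧ r) → □(¬p ∧ r)), 0
3. ◇(r ∨ (¬r ∧ r)), 0
4. □□(¬p ∧ r), 0
5. ¬□(¬p ∧ r), 0
6. □(¬p ∧ r), 0
7. ¬p ∧ r, 0
8. ¬p, 0
9. r, 0
10. r ∨ (¬r ∧ r), 1
11. □(¬p ∧ r), 1
12. ¬p ∧ r, 1
13. ¬p, 1
14. r, 1
15. ¬(¬p ∧ r), 2
16. □(¬p ∧ r), 2
17. ¬p ∧ r, 2
18. ¬p, 2
19. r, 2
20. ¬r, 2
Accessibility: 0R0, 0R1, 0R2, 1R1, 2R2
Branch closes: r and ¬r both at 2.
Every branch closes (one shown): unsatisfiable in T, hence also in S4, S5 (every S4/S5-frame is a T-frame).
K-tableau for the formula:
1. ¬(□□(¬p ∧ r) → □(¬p ∧ r)) ∧ ◇(r ∨ (¬r ∧ r)), 0
2. ¬(□□(¬p ∧ r) → □(¬p ∧ r)), 0
3. ◇(r ∨ (¬r ∧ r)), 0
4. □□(¬p ∧ r), 0
5. ¬□(¬p ∧ r), 0
6. r ∨ (¬r ∧ r), 1
7. □(¬p ∧ r), 1
8. r, 1
9. ¬(¬p ∧ r), 2
10. □(¬p ∧ r), 2
11. ¬r, 2
Accessibility: 0R1, 0R2
Complete open branch: satisfiable in K.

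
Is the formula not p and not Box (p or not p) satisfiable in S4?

Unsatisfiable (every branch closes)

1. not p and not Box (p or not p), 0
2. not p, 0   [and-rule on 1]
3. not Box (p or not p), 0   [and-rule on 1]
4. not (p or not p), 1   [neg-Box-rule on 3: fresh world 1, 0R1]
5. not p, 1   [neg-or-rule on 4]
6. p, 1   [neg-or-rule on 4]
Accessibility: 0R0, 0R1, 1R1
Branch closes: p and not p both at 1.
All branches of the tableau close; one closing branch shown above.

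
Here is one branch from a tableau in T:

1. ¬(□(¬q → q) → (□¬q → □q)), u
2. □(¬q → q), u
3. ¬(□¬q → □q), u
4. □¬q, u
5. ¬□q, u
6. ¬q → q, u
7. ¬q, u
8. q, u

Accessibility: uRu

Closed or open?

Both q and ¬q appear at u.

Closed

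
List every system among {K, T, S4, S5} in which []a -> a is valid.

T, S4, S5

T-tableau for the negation ~([]a -> a):
1. ~([]a -> a), w0
2. []a, w0   [~->-rule on 1]
3. ~a, w0   [~->-rule on 1]
4. a, w0   [[]-rule on 2 via w0Rw0]
Accessibility: w0Rw0
Branch closes: a and ~a both at w0.
Every branch closes (one shown): valid in T, hence also in S4, S5 (every theorem of T is a theorem of S4 and S5).
K-tableau for the negation ~([]a -> a):
1. ~([]a -> a), w0
2. []a, w0   [~->-rule on 1]
3. ~a, w0   [~->-rule on 1]
Complete open branch: countermodel on a K-frame, so not valid in K.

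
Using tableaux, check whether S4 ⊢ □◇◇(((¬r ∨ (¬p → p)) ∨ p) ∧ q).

Tableau for the negation ¬□◇◇(((¬r ∨ (¬p → p)) ∨ p) ∧ q):
1. ¬□◇◇(((¬r ∨ (¬p → p)) ∨ p) ∧ q), 0
2. ¬◇◇(((¬r ∨ (¬p → p)) ∨ p) ∧ q), 1   [¬□-rule on 1: fresh world 1, 0R1]
3. ¬◇(((¬r ∨ (¬p → p)) ∨ p) ∧ q), 1   [¬◇-rule on 2 via 1R1]
4. ¬(((¬r ∨ (¬p → p)) ∨ p) ∧ q), 1   [¬◇-rule on 3 via 1R1]
5. ¬q, 1   [¬∧-rule on 4 (branches; this branch)]
Accessibility: 0R0, 0R1, 1R1
The negation has an open branch (countermodel exists).

Invalid (countermodel exists)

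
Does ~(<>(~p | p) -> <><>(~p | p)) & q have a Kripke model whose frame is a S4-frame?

Unsatisfiable (every branch closes)

1. ~(<>(~p | p) -> <><>(~p | p)) & q, w0
2. ~(<>(~p | p) -> <><>(~p | p)), w0
3. q, w0
4. <>(~p | p), w0
5. ~<><>(~p | p), w0
6. ~<>(~p | p), w0
7. ~(~p | p), w0
8. p, w0
9. ~p, w0
Accessibility: w0Rw0
Branch closes: p and ~p both at w0.
Every branch closes; the branch above is one of them.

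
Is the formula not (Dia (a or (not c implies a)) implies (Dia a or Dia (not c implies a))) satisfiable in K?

1. not (Dia (a or (not c implies a)) implies (Dia a or Dia (not c implies a))), w0
2. Dia (a or (not c implies a)), w0
3. not (Dia a or Dia (not c implies a)), w0
4. not Dia a, w0
5. not Dia (not c implies a), w0
6. a or (not c implies a), w1
7. not a, w1
8. not (not c implies a), w1
9. not c, w1
10. not c implies a, w1
11. a, w1
Accessibility: w0Rw1
Branch closes: a and not a both at w1.
Every branch closes; the branch above is one of them.

No, unsatisfiable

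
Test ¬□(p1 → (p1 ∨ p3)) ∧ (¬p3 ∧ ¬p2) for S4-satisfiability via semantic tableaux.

1. ¬□(p1 → (p1 ∨ p3)) ∧ (¬p3 ∧ ¬p2), 0
2. ¬□(p1 → (p1 ∨ p3)), 0   [∧-rule on 1]
3. ¬p3 ∧ ¬p2, 0   [∧-rule on 1]
4. ¬p3, 0   [∧-rule on 3]
5. ¬p2, 0   [∧-rule on 3]
6. ¬(p1 → (p1 ∨ p3)), 1   [¬□-rule on 2: fresh world 1, 0R1]
7. p1, 1   [¬→-rule on 6]
8. ¬(p1 ∨ p3), 1   [¬→-rule on 6]
9. ¬p1, 1   [¬∨-rule on 8]
10. ¬p3, 1   [¬∨-rule on 8]
Accessibility: 0R0, 0R1, 1R1
Branch closes: p1 and ¬p1 both at 1.
(One branch shown.) All branches close.

Unsatisfiable (every branch closes)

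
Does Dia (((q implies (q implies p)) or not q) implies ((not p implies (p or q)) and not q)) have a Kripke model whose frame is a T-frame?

Yes, satisfiable

1. Dia (((q implies (q implies p)) or not q) implies ((not p implies (p or q)) and not q)), 0
2. ((q implies (q implies p)) or not q) implies ((not p implies (p or q)) and not q), 1
3. (not p implies (p or q)) and not q, 1
4. not p implies (p or q), 1
5. not q, 1
6. p or q, 1
7. p, 1
Accessibility: 0R0, 0R1, 1R1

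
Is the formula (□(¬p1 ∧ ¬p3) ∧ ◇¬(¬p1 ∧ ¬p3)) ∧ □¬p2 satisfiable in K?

1. (□(¬p1 ∧ ¬p3) ∧ ◇¬(¬p1 ∧ ¬p3)) ∧ □¬p2, u
2. □(¬p1 ∧ ¬p3) ∧ ◇¬(¬p1 ∧ ¬p3), u
3. □¬p2, u
4. □(¬p1 ∧ ¬p3), u
5. ◇¬(¬p1 ∧ ¬p3), u
6. ¬(¬p1 ∧ ¬p3), v
7. ¬p2, v
8. ¬p1 ∧ ¬p3, v
9. ¬p1, v
10. ¬p3, v
11. p3, v
Accessibility: uRv
Branch closes: p3 and ¬p3 both at v.
All branches of the tableau close; one closing branch shown above.

Unsatisfiable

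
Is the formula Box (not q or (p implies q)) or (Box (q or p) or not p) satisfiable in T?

1. Box (not q or (p implies q)) or (Box (q or p) or not p), w0
2. Box (q or p) or not p, w0
3. not p, w0
Accessibility: w0Rw0

Satisfiable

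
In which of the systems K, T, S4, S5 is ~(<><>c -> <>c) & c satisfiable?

K-tableau for the formula:
1. ~(<><>c -> <>c) & c, u
2. ~(<><>c -> <>c), u
3. c, u
4. <><>c, u
5. ~<>c, u
6. <>c, v
7. ~c, v
8. c, w
Accessibility: uRv, vRw
Complete open branch: satisfiable in K.
T-tableau for the formula:
1. ~(<><>c -> <>c) & c, u
2. ~(<><>c -> <>c), u
3. c, u
4. <><>c, u
5. ~<>c, u
6. ~c, u
Accessibility: uRu
Branch closes: c and ~c both at u.
Every branch closes (one shown): unsatisfiable in T, hence also in S4, S5 (every S4/S5-frame is a T-frame).

K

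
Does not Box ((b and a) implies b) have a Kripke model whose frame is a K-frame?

No, unsatisfiable

1. not Box ((b and a) implies b), w0
2. not ((b and a) implies b), w1   [neg-Box-rule on 1: fresh world w1, w0Rw1]
3. b and a, w1   [neg-implies-rule on 2]
4. not b, w1   [neg-implies-rule on 2]
5. b, w1   [and-rule on 3]
6. a, w1   [and-rule on 3]
Accessibility: w0Rw1
Branch closes: b and not b both at w1.
(One branch shown.) All branches close.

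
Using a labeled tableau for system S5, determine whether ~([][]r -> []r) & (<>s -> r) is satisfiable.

Unsatisfiable (every branch closes)

1. ~([][]r -> []r) & (<>s -> r), 0
2. ~([][]r -> []r), 0   [&-rule on 1]
3. <>s -> r, 0   [&-rule on 1]
4. [][]r, 0   [~->-rule on 2]
5. ~[]r, 0   [~->-rule on 2]
6. []r, 0   [[]-rule on 4 via 0R0]
7. r, 0   [[]-rule on 6 via 0R0]
8. ~<>s, 0   [->-rule on 3 (branches; this branch)]
9. ~s, 0   [~<>-rule on 8 via 0R0]
10. ~r, 1   [~[]-rule on 5: fresh world 1, 0R1]
11. []r, 1   [[]-rule on 4 via 0R1]
12. r, 1   [[]-rule on 6 via 0R1]
Accessibility: 0R0, 0R1, 1R0, 1R1
Branch closes: r and ~r both at 1.
(One branch shown.) All branches close.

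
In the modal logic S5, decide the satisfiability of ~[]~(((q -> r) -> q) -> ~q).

Satisfiable

1. ~[]~(((q -> r) -> q) -> ~q), 0
2. ((q -> r) -> q) -> ~q, 1
3. ~q, 1
Accessibility: 0R0, 0R1, 1R0, 1R1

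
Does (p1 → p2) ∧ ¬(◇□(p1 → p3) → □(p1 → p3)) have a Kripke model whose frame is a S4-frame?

1. (p1 → p2) ∧ ¬(◇□(p1 → p3) → □(p1 → p3)), u
2. p1 → p2, u   [∧-rule on 1]
3. ¬(◇□(p1 → p3) → □(p1 → p3)), u   [∧-rule on 1]
4. ◇□(p1 → p3), u   [¬→-rule on 3]
5. ¬□(p1 → p3), u   [¬→-rule on 3]
6. p2, u   [→-rule on 2 (branches; this branch)]
7. □(p1 → p3), v   [◇-rule on 4: fresh world v, uRv]
8. p1 → p3, v   [□-rule on 7 via vRv]
9. p3, v   [→-rule on 8 (branches; this branch)]
10. ¬(p1 → p3), w   [¬□-rule on 5: fresh world w, uRw]
11. p1, w   [¬→-rule on 10]
12. ¬p3, w   [¬→-rule on 10]
Accessibility: uRu, uRv, uRw, vRv, wRw

Yes, satisfiable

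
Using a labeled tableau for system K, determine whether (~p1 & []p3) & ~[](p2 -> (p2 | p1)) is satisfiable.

Unsatisfiable

1. (~p1 & []p3) & ~[](p2 -> (p2 | p1)), u
2. ~p1 & []p3, u
3. ~[](p2 -> (p2 | p1)), u
4. ~p1, u
5. []p3, u
6. ~(p2 -> (p2 | p1)), v
7. p2, v
8. ~(p2 | p1), v
9. ~p2, v
10. ~p1, v
Accessibility: uRv
Branch closes: p2 and ~p2 both at v.
All branches of the tableau close; one closing branch shown above.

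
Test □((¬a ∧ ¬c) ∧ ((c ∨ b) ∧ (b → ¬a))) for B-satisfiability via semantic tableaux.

Satisfiable

1. □((¬a ∧ ¬c) ∧ ((c ∨ b) ∧ (b → ¬a))), u
2. (¬a ∧ ¬c) ∧ ((c ∨ b) ∧ (b → ¬a)), u
3. ¬a ∧ ¬c, u
4. (c ∨ b) ∧ (b → ¬a), u
5. ¬a, u
6. ¬c, u
7. c ∨ b, u
8. b → ¬a, u
9. b, u
Accessibility: uRu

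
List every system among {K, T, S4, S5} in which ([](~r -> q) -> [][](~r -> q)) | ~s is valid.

S4-tableau for the negation ~(([](~r -> q) -> [][](~r -> q)) | ~s):
1. ~(([](~r -> q) -> [][](~r -> q)) | ~s), u
2. ~([](~r -> q) -> [][](~r -> q)), u
3. s, u
4. [](~r -> q), u
5. ~[][](~r -> q), u
6. ~r -> q, u
7. q, u
8. ~[](~r -> q), v
9. ~r -> q, v
10. q, v
11. ~(~r -> q), w
12. ~r, w
13. ~q, w
14. ~r -> q, w
15. q, w
Accessibility: uRu, uRv, uRw, vRv, vRw, wRw
Branch closes: q and ~q both at w.
Every branch closes (one shown): valid in S4, hence also in S5 (every theorem of S4 is a theorem of S5).
T-tableau for the negation ~(([](~r -> q) -> [][](~r -> q)) | ~s):
1. ~(([](~r -> q) -> [][](~r -> q)) | ~s), u
2. ~([](~r -> q) -> [][](~r -> q)), u
3. s, u
4. [](~r -> q), u
5. ~[][](~r -> q), u
6. ~r -> q, u
7. q, u
8. ~[](~r -> q), v
9. ~r -> q, v
10. q, v
11. ~(~r -> q), w
12. ~r, w
13. ~q, w
Accessibility: uRu, uRv, vRv, vRw, wRw
Complete open branch: countermodel on a T-frame, so not valid in T, nor in K (the same frame is also a K-frame).

S4, S5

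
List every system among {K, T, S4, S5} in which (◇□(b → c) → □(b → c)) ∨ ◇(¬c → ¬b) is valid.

K-tableau for the negation ¬((◇□(b → c) → □(b → c)) ∨ ◇(¬c → ¬b)):
1. ¬((◇□(b → c) → □(b → c)) ∨ ◇(¬c → ¬b)), u
2. ¬(◇□(b → c) → □(b → c)), u
3. ¬◇(¬c → ¬b), u
4. ◇□(b → c), u
5. ¬□(b → c), u
6. □(b → c), v
7. ¬(¬c → ¬b), v
8. ¬c, v
9. b, v
10. ¬(b → c), w
11. b, w
12. ¬c, w
13. ¬(¬c → ¬b), w
Accessibility: uRv, uRw
Complete open branch: countermodel on a K-frame, so not valid in K.
T-tableau for the negation ¬((◇□(b → c) → □(b → c)) ∨ ◇(¬c → ¬b)):
1. ¬((◇□(b → c) → □(b → c)) ∨ ◇(¬c → ¬b)), u
2. ¬(◇□(b → c) → □(b → c)), u
3. ¬◇(¬c → ¬b), u
4. ◇□(b → c), u
5. ¬□(b → c), u
6. ¬(¬c → ¬b), u
7. ¬c, u
8. b, u
9. □(b → c), v
10. ¬(¬c → ¬b), v
11. ¬c, v
12. b, v
13. b → c, v
14. c, v
Accessibility: uRu, uRv, vRv
Branch closes: c and ¬c both at v.
Every branch closes (one shown): valid in T, hence also in S4, S5 (every theorem of T is a theorem of S4 and S5).

T, S4, S5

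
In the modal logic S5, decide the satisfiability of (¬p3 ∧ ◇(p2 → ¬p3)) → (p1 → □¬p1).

1. (¬p3 ∧ ◇(p2 → ¬p3)) → (p1 → □¬p1), u
2. p1 → □¬p1, u
3. □¬p1, u
4. ¬p1, u
Accessibility: uRu

Satisfiable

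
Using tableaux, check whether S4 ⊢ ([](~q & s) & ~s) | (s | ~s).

Valid

Tableau for the negation ~(([](~q & s) & ~s) | (s | ~s)):
1. ~(([](~q & s) & ~s) | (s | ~s)), 0
2. ~([](~q & s) & ~s), 0   [~|-rule on 1]
3. ~(s | ~s), 0   [~|-rule on 1]
4. ~s, 0   [~|-rule on 3]
5. s, 0   [~|-rule on 3]
Accessibility: 0R0
Branch closes: s and ~s both at 0.
All branches of the negation close; one closing branch shown above.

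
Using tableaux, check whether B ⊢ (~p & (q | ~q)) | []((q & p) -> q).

Tableau for the negation ~((~p & (q | ~q)) | []((q & p) -> q)):
1. ~((~p & (q | ~q)) | []((q & p) -> q)), 0
2. ~(~p & (q | ~q)), 0
3. ~[]((q & p) -> q), 0
4. p, 0
5. ~((q & p) -> q), 1
6. q & p, 1
7. ~q, 1
8. q, 1
9. p, 1
Accessibility: 0R0, 0R1, 1R0, 1R1
Branch closes: q and ~q both at 1.
Every branch of the negation's tableau closes; the branch above is one of them.

Valid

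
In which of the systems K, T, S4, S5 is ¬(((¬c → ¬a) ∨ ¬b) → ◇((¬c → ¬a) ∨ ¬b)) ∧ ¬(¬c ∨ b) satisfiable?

K-tableau for the formula:
1. ¬(((¬c → ¬a) ∨ ¬b) → ◇((¬c → ¬a) ∨ ¬b)) ∧ ¬(¬c ∨ b), 0
2. ¬(((¬c → ¬a) ∨ ¬b) → ◇((¬c → ¬a) ∨ ¬b)), 0   [∧-rule on 1]
3. ¬(¬c ∨ b), 0   [∧-rule on 1]
4. (¬c → ¬a) ∨ ¬b, 0   [¬→-rule on 2]
5. ¬◇((¬c → ¬a) ∨ ¬b), 0   [¬→-rule on 2]
6. c, 0   [¬∨-rule on 3]
7. ¬b, 0   [¬∨-rule on 3]
Complete open branch: satisfiable in K.
T-tableau for the formula:
1. ¬(((¬c → ¬a) ∨ ¬b) → ◇((¬c → ¬a) ∨ ¬b)) ∧ ¬(¬c ∨ b), 0
2. ¬(((¬c → ¬a) ∨ ¬b) → ◇((¬c → ¬a) ∨ ¬b)), 0   [∧-rule on 1]
3. ¬(¬c ∨ b), 0   [∧-rule on 1]
4. (¬c → ¬a) ∨ ¬b, 0   [¬→-rule on 2]
5. ¬◇((¬c → ¬a) ∨ ¬b), 0   [¬→-rule on 2]
6. c, 0   [¬∨-rule on 3]
7. ¬b, 0   [¬∨-rule on 3]
8. ¬((¬c → ¬a) ∨ ¬b), 0   [¬◇-rule on 5 via 0R0]
9. ¬(¬c → ¬a), 0   [¬∨-rule on 8]
10. b, 0   [¬∨-rule on 8]
Accessibility: 0R0
Branch closes: b and ¬b both at 0.
Every branch closes (one shown): unsatisfiable in T, hence also in S4, S5 (every S4/S5-frame is a T-frame).

K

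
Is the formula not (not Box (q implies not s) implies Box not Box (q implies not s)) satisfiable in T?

Satisfiable (open branch found)

1. not (not Box (q implies not s) implies Box not Box (q implies not s)), u
2. not Box (q implies not s), u
3. not Box not Box (q implies not s), u
4. not (q implies not s), v
5. q, v
6. s, v
7. Box (q implies not s), w
8. q implies not s, w
9. not s, w
Accessibility: uRu, uRv, uRw, vRv, wRw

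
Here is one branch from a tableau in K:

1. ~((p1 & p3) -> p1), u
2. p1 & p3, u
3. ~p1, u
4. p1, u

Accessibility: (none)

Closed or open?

Both p1 and ~p1 appear at u.

Yes, closed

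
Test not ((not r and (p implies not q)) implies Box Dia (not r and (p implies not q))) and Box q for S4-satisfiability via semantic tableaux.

1. not ((not r and (p implies not q)) implies Box Dia (not r and (p implies not q))) and Box q, 0
2. not ((not r and (p implies not q)) implies Box Dia (not r and (p implies not q))), 0
3. Box q, 0
4. not r and (p implies not q), 0
5. not Box Dia (not r and (p implies not q)), 0
6. not r, 0
7. p implies not q, 0
8. q, 0
9. not p, 0
10. not Dia (not r and (p implies not q)), 1
11. q, 1
12. not (not r and (p implies not q)), 1
13. not (p implies not q), 1
14. p, 1
Accessibility: 0R0, 0R1, 1R1

Satisfiable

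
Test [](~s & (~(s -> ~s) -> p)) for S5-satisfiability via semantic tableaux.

Yes, satisfiable

1. [](~s & (~(s -> ~s) -> p)), u
2. ~s & (~(s -> ~s) -> p), u
3. ~s, u
4. ~(s -> ~s) -> p, u
5. p, u
Accessibility: uRu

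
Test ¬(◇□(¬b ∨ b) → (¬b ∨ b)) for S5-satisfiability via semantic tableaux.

1. ¬(◇□(¬b ∨ b) → (¬b ∨ b)), u
2. ◇□(¬b ∨ b), u
3. ¬(¬b ∨ b), u
4. b, u
5. ¬b, u
Accessibility: uRu
Branch closes: b and ¬b both at u.
(One branch shown.) All branches close.

Unsatisfiable (every branch closes)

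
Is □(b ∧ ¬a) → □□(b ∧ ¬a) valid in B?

Tableau for the negation ¬(□(b ∧ ¬a) → □□(b ∧ ¬a)):
1. ¬(□(b ∧ ¬a) → □□(b ∧ ¬a)), w0
2. □(b ∧ ¬a), w0   [¬→-rule on 1]
3. ¬□□(b ∧ ¬a), w0   [¬→-rule on 1]
4. b ∧ ¬a, w0   [□-rule on 2 via w0Rw0]
5. b, w0   [∧-rule on 4]
6. ¬a, w0   [∧-rule on 4]
7. ¬□(b ∧ ¬a), w1   [¬□-rule on 3: fresh world w1, w0Rw1]
8. b ∧ ¬a, w1   [□-rule on 2 via w0Rw1]
9. b, w1   [∧-rule on 8]
10. ¬a, w1   [∧-rule on 8]
11. ¬(b ∧ ¬a), w2   [¬□-rule on 7: fresh world w2, w1Rw2]
12. a, w2   [¬∧-rule on 11 (branches; this branch)]
Accessibility: w0Rw0, w0Rw1, w1Rw0, w1Rw1, w1Rw2, w2Rw1, w2Rw2
The negation has an open branch (countermodel exists).

Not valid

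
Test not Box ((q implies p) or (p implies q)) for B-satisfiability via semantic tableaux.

Unsatisfiable

1. not Box ((q implies p) or (p implies q)), 0
2. not ((q implies p) or (p implies q)), 1
3. not (q implies p), 1
4. not (p implies q), 1
5. q, 1
6. not p, 1
7. p, 1
8. not q, 1
Accessibility: 0R0, 0R1, 1R0, 1R1
Branch closes: p and not p both at 1.
All branches of the tableau close; one closing branch shown above.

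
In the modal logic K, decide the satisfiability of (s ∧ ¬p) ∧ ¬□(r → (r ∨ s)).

Unsatisfiable

1. (s ∧ ¬p) ∧ ¬□(r → (r ∨ s)), w0
2. s ∧ ¬p, w0
3. ¬□(r → (r ∨ s)), w0
4. s, w0
5. ¬p, w0
6. ¬(r → (r ∨ s)), w1
7. r, w1
8. ¬(r ∨ s), w1
9. ¬r, w1
10. ¬s, w1
Accessibility: w0Rw1
Branch closes: r and ¬r both at w1.
All branches of the tableau close; one closing branch shown above.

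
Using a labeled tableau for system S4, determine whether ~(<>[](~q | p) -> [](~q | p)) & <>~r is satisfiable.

1. ~(<>[](~q | p) -> [](~q | p)) & <>~r, u
2. ~(<>[](~q | p) -> [](~q | p)), u   [&-rule on 1]
3. <>~r, u   [&-rule on 1]
4. <>[](~q | p), u   [~->-rule on 2]
5. ~[](~q | p), u   [~->-rule on 2]
6. ~r, v   [<>-rule on 3: fresh world v, uRv]
7. [](~q | p), w   [<>-rule on 4: fresh world w, uRw]
8. ~q | p, w   [[]-rule on 7 via wRw]
9. p, w   [|-rule on 8 (branches; this branch)]
10. ~(~q | p), x   [~[]-rule on 5: fresh world x, uRx]
11. q, x   [~|-rule on 10]
12. ~p, x   [~|-rule on 10]
Accessibility: uRu, uRv, uRw, uRx, vRv, wRw, xRx

Satisfiable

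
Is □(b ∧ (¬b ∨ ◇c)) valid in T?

Not valid

Tableau for the negation ¬□(b ∧ (¬b ∨ ◇c)):
1. ¬□(b ∧ (¬b ∨ ◇c)), 0
2. ¬(b ∧ (¬b ∨ ◇c)), 1   [¬□-rule on 1: fresh world 1, 0R1]
3. ¬(¬b ∨ ◇c), 1   [¬∧-rule on 2 (branches; this branch)]
4. b, 1   [¬∨-rule on 3]
5. ¬◇c, 1   [¬∨-rule on 3]
6. ¬c, 1   [¬◇-rule on 5 via 1R1]
Accessibility: 0R0, 0R1, 1R1
The negation has an open branch (countermodel exists).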